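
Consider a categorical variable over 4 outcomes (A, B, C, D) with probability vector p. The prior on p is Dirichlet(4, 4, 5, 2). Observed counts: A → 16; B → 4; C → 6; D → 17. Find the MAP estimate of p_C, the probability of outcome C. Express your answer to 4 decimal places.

MAP estimate of p_C = 0.1852

The posterior is Dirichlet(αᵢ + nᵢ) = Dirichlet(20, 8, 11, 19).
For a Dirichlet(a₁,…,a_K) with all aᵢ > 1, the mode has j-th component (aⱼ − 1)/(Σaᵢ − K).
Here Σaᵢ = 58 and K = 4, so p_C = (11 − 1)/(58 − 4) = 10/54 ≈ 0.1852.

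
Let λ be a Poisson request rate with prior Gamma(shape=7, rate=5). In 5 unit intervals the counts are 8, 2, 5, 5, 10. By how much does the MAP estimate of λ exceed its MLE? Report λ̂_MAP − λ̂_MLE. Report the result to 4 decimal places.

MAP − MLE = -2.4000

Σxᵢ = 30. Posterior is Gamma(37, 10); MAP = (37−1)/10 = 36/10 ≈ 3.60000.
MLE = x̄ = 30/5 ≈ 6.00000.
Difference = 36/10 − 30/5 = -12/5 ≈ -2.4000.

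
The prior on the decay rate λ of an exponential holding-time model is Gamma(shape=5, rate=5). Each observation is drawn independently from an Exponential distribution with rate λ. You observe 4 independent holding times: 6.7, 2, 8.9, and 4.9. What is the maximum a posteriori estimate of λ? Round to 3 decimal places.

λ̂_MAP = 0.291

The Exponential(rate=λ) likelihood is ∝ λ^n e^(−λΣtᵢ). Here n = 4 and Σtᵢ = 6.7 + 2 + 8.9 + 4.9 = 22.5.
Posterior ∝ λ^4e^(−5λ) · λ^4e^(−22.5λ) = λ^8e^(−27.5λ), i.e. Gamma(9, 27.5).
Mode = (a−1)/b = 8/27.5 ≈ 0.291.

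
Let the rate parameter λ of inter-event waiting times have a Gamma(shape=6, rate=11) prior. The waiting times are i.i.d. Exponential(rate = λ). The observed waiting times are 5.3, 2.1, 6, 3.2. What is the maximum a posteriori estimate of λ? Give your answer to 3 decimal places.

λ̂_MAP = 0.326

The Exponential(rate=λ) likelihood is ∝ λ^n e^(−λΣtᵢ). Here n = 4 and Σtᵢ = 5.3 + 2.1 + 6 + 3.2 = 16.6.
Posterior ∝ λ^5e^(−11λ) · λ^4e^(−16.6λ) = λ^9e^(−27.6λ), i.e. Gamma(10, 27.6).
Mode = (a−1)/b = 9/27.6 ≈ 0.326.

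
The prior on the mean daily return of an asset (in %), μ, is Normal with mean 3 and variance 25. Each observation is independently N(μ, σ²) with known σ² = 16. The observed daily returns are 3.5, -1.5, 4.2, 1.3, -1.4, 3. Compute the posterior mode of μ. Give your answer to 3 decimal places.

μ̂_MAP = 1.660

n = 6; x̄ = (3.5 + (-1.5) + 4.2 + 1.3 + (-1.4) + 3)/6 = 9.1/6 = 91/60 ≈ 1.5167.
For a Normal prior and Normal likelihood with known variance, the posterior is Normal; its mode equals its mean, the precision-weighted average.
Prior precision 1/σ₀² = 1/25 = 0.04; data precision n/σ² = 6/16 = 0.375.
μ̂ = (0.04·3 + 0.375·(91/60)) / (0.04 + 0.375) = 0.68875/0.415 = 551/332 ≈ 1.660.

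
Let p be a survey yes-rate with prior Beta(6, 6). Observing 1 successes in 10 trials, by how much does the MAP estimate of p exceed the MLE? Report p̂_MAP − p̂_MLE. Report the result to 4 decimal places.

Posterior is Beta(7, 15); MAP = (7−1)/(22−2) = 6/20 ≈ 0.30000.
MLE ignores the prior: p̂_MLE = k/n = 1/10 ≈ 0.10000.
Difference = 6/20 − 1/10 = 1/5 ≈ 0.2000.

MAP − MLE = 0.2000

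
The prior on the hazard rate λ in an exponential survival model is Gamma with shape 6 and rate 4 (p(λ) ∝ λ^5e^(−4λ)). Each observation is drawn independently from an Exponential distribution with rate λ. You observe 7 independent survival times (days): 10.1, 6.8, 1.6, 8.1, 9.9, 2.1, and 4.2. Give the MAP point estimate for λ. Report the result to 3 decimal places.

λ̂_MAP = 0.256

The Exponential(rate=λ) likelihood is ∝ λ^n e^(−λΣtᵢ). Here n = 7 and Σtᵢ = 10.1 + 6.8 + 1.6 + 8.1 + 9.9 + 2.1 + 4.2 = 42.8.
Posterior ∝ λ^5e^(−4λ) · λ^7e^(−42.8λ) = λ^12e^(−46.8λ), i.e. Gamma(13, 46.8).
Mode = (a−1)/b = 12/46.8 ≈ 0.256.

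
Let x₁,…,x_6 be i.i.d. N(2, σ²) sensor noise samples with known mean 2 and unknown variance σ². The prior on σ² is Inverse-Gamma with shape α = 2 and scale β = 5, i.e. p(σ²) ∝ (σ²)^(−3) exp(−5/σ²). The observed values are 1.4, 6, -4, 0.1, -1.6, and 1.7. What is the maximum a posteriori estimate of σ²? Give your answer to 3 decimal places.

σ̂²_MAP = 6.585

Sum of squared deviations about the known mean: SS = (1.4−2)² + (6−2)² + (-4−2)² + (0.1−2)² + (-1.6−2)² + (1.7−2)² = 69.02.
The Normal likelihood contributes (σ²)^(−n/2) exp(−SS/(2σ²)), so the posterior is Inverse-Gamma(α + n/2, β + SS/2) = Inverse-Gamma(5, 39.51).
The mode of Inverse-Gamma(a, b) is b/(a+1) = 39.51/6 ≈ 6.585.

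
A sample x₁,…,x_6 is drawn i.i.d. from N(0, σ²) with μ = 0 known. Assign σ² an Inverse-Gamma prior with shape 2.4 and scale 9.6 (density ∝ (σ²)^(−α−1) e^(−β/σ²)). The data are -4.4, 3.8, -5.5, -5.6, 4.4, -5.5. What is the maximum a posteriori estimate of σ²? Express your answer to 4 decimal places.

Sum of squared deviations about the known mean: SS = (-4.4−0)² + (3.8−0)² + (-5.5−0)² + (-5.6−0)² + (4.4−0)² + (-5.5−0)² = 145.02.
The Normal likelihood contributes (σ²)^(−n/2) exp(−SS/(2σ²)), so the posterior is Inverse-Gamma(α + n/2, β + SS/2) = Inverse-Gamma(5.4, 82.11).
The mode of Inverse-Gamma(a, b) is b/(a+1) = 82.11/6.4 ≈ 12.8297.

σ̂²_MAP = 12.8297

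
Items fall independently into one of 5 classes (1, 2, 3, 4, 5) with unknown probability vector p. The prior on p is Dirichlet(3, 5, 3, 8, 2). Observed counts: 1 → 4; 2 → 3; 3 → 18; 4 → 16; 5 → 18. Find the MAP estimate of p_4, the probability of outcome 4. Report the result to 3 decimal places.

MAP estimate: 0.307

The posterior is Dirichlet(αᵢ + nᵢ) = Dirichlet(7, 8, 21, 24, 20).
For a Dirichlet(a₁,…,a_K) with all aᵢ > 1, the mode has j-th component (aⱼ − 1)/(Σaᵢ − K).
Here Σaᵢ = 80 and K = 5, so p_4 = (24 − 1)/(80 − 5) = 23/75 ≈ 0.307.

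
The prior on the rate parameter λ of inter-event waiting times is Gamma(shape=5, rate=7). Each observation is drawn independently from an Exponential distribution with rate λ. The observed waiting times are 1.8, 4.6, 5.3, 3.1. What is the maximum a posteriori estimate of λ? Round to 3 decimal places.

λ̂_MAP = 0.367

The Exponential(rate=λ) likelihood is ∝ λ^n e^(−λΣtᵢ). Here n = 4 and Σtᵢ = 1.8 + 4.6 + 5.3 + 3.1 = 14.8.
Posterior ∝ λ^4e^(−7λ) · λ^4e^(−14.8λ) = λ^8e^(−21.8λ), i.e. Gamma(9, 21.8).
Mode = (a−1)/b = 8/21.8 ≈ 0.367.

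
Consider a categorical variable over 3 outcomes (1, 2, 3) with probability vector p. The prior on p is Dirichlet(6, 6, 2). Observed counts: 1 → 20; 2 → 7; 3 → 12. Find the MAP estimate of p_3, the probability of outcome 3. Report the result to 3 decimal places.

MAP estimate: 0.260

The posterior is Dirichlet(αᵢ + nᵢ) = Dirichlet(26, 13, 14).
For a Dirichlet(a₁,…,a_K) with all aᵢ > 1, the mode has j-th component (aⱼ − 1)/(Σaᵢ − K).
Here Σaᵢ = 53 and K = 3, so p_3 = (14 − 1)/(53 − 3) = 13/50 ≈ 0.260.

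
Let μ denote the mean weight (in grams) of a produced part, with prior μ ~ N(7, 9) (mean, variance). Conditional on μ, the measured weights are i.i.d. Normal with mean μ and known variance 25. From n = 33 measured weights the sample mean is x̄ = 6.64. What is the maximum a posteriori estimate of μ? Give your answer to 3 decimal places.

n = 33, x̄ = 6.64.
For a Normal prior and Normal likelihood with known variance, the posterior is Normal; its mode equals its mean, the precision-weighted average.
Prior precision 1/σ₀² = 1/9; data precision n/σ² = 33/25 = 1.32.
μ̂ = ((1/9)·7 + 1.32·6.64) / (1/9 + 1.32) = (53677/5625)/(322/225) = 53677/8050 ≈ 6.668.

μ̂_MAP = 6.668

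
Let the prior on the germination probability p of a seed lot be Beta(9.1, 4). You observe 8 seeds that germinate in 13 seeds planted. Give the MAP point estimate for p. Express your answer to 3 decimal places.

Prior: Beta(9.1, 4).
Data: 8 successes in 13 trials. The binomial likelihood contributes p^8(1−p)^5, so the posterior is Beta(9.1+8, 4+5) = Beta(17.1, 9).
For Beta(a, b) with a, b > 1 the mode is (a−1)/(a+b−2) = 16.1/24.1 ≈ 0.668.

p̂_MAP = 0.668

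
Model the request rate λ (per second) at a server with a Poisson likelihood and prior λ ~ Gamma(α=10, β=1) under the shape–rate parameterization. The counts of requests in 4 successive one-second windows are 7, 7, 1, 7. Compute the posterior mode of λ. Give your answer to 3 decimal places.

λ̂_MAP = 6.200

Σxᵢ = 7+7+1+7 = 22, with n = 4.
Posterior ∝ λ^9e^(−1λ) · λ^22e^(−4λ) = λ^31e^(−5λ), i.e. Gamma(shape=32, rate=5).
The mode of a Gamma(a, b) with a ≥ 1 (shape–rate) is (a−1)/b = 31/5 ≈ 6.200.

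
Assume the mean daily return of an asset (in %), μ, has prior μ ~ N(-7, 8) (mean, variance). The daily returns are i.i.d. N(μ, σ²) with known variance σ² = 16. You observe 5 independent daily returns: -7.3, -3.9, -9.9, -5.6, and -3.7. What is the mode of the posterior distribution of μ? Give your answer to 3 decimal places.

n = 5; x̄ = ((-7.3) + (-3.9) + (-9.9) + (-5.6) + (-3.7))/5 = -30.4/5 = -6.08.
For a Normal prior and Normal likelihood with known variance, the posterior is Normal; its mode equals its mean, the precision-weighted average.
Prior precision 1/σ₀² = 1/8 = 0.125; data precision n/σ² = 5/16 = 0.3125.
μ̂ = (0.125·(-7) + 0.3125·(-6.08)) / (0.125 + 0.3125) = (-2.775)/0.4375 = -222/35 ≈ -6.343.

μ̂_MAP = -6.343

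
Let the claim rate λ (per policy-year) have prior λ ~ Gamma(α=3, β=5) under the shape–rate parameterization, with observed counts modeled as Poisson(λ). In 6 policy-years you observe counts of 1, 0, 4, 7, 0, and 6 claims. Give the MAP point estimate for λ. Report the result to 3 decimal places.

λ̂_MAP = 1.818

Σxᵢ = 1+0+4+7+0+6 = 18, with n = 6.
Posterior ∝ λ^2e^(−5λ) · λ^18e^(−6λ) = λ^20e^(−11λ), i.e. Gamma(shape=21, rate=11).
The mode of a Gamma(a, b) with a ≥ 1 (shape–rate) is (a−1)/b = 20/11 ≈ 1.818.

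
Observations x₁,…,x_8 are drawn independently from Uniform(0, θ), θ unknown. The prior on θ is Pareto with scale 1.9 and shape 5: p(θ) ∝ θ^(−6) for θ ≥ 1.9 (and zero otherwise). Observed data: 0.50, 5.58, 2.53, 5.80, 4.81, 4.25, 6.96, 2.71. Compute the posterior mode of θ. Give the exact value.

θ̂_MAP = 6.96

The Uniform(0, θ) likelihood is θ^(−n) for θ ≥ max(xᵢ), zero otherwise. Here max(xᵢ) = 6.96.
Posterior ∝ θ^(−6) · θ^(−8) = θ^(−14) on θ ≥ max(1.9, 6.96) = 6.96.
This density is strictly decreasing in θ, so the posterior mode lies at the lower boundary of the support.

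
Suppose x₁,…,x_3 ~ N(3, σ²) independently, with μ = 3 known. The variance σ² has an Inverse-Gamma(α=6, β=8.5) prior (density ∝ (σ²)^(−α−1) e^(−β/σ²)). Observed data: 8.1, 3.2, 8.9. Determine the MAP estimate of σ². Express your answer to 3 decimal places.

Sum of squared deviations about the known mean: SS = (8.1−3)² + (3.2−3)² + (8.9−3)² = 60.86.
The Normal likelihood contributes (σ²)^(−n/2) exp(−SS/(2σ²)), so the posterior is Inverse-Gamma(α + n/2, β + SS/2) = Inverse-Gamma(7.5, 38.93).
The mode of Inverse-Gamma(a, b) is b/(a+1) = 38.93/8.5 ≈ 4.580.

σ̂²_MAP = 4.580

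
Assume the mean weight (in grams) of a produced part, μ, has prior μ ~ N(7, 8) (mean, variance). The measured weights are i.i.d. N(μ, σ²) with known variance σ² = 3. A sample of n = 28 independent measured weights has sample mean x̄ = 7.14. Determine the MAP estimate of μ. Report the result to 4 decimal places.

n = 28, x̄ = 7.14.
For a Normal prior and Normal likelihood with known variance, the posterior is Normal; its mode equals its mean, the precision-weighted average.
Prior precision 1/σ₀² = 1/8 = 0.125; data precision n/σ² = 28/3.
μ̂ = (0.125·7 + (28/3)·7.14) / (0.125 + 28/3) = 67.515/(227/24) = 40509/5675 ≈ 7.1381.

μ̂_MAP = 7.1381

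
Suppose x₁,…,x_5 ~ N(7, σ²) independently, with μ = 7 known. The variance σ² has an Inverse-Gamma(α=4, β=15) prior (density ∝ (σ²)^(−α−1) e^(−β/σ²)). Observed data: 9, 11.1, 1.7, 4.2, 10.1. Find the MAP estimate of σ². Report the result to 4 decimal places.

σ̂²_MAP = 6.4233

Sum of squared deviations about the known mean: SS = (9−7)² + (11.1−7)² + (1.7−7)² + (4.2−7)² + (10.1−7)² = 66.35.
The Normal likelihood contributes (σ²)^(−n/2) exp(−SS/(2σ²)), so the posterior is Inverse-Gamma(α + n/2, β + SS/2) = Inverse-Gamma(6.5, 48.175).
The mode of Inverse-Gamma(a, b) is b/(a+1) = 48.175/7.5 ≈ 6.4233.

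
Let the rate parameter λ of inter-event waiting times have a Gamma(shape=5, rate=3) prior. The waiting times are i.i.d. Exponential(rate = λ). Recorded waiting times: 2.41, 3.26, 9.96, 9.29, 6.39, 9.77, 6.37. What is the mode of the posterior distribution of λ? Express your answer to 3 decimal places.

The Exponential(rate=λ) likelihood is ∝ λ^n e^(−λΣtᵢ). Here n = 7 and Σtᵢ = 2.41 + 3.26 + 9.96 + 9.29 + 6.39 + 9.77 + 6.37 = 47.45.
Posterior ∝ λ^4e^(−3λ) · λ^7e^(−47.45λ) = λ^11e^(−50.45λ), i.e. Gamma(12, 50.45).
Mode = (a−1)/b = 11/50.45 ≈ 0.218.

λ̂_MAP = 0.218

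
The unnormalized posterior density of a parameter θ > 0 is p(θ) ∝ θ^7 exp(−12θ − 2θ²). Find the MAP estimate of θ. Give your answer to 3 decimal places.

θ̂_MAP = 0.500

ℓ'(θ) = 7/θ − 12 − 4θ. Setting this to zero and multiplying by θ: 4θ² + 12θ − 7 = 0.
θ = (−12 + √(12² + 4·4·7)) / (2·4) = (−12 + √256) / 8 = (−12 + 16)/8 = 1/2.
ℓ''(θ) = −7/θ² − 4 < 0, confirming a maximum.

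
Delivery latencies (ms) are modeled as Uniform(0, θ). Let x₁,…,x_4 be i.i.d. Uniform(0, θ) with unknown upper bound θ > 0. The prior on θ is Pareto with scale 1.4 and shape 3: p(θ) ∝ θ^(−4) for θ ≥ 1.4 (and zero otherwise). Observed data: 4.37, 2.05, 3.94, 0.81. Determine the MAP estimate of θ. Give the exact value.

θ̂_MAP = 4.37

The Uniform(0, θ) likelihood is θ^(−n) for θ ≥ max(xᵢ), zero otherwise. Here max(xᵢ) = 4.37.
Posterior ∝ θ^(−4) · θ^(−4) = θ^(−8) on θ ≥ max(1.4, 4.37) = 4.37.
This density is strictly decreasing in θ, so the posterior mode lies at the lower boundary of the support.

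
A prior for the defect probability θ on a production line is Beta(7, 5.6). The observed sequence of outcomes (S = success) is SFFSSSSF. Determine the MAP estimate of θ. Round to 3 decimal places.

θ̂_MAP = 0.591

Prior: Beta(7, 5.6).
Data: 5 successes in 8 trials (from the sequence). The binomial likelihood contributes θ^5(1−θ)^3, so the posterior is Beta(7+5, 5.6+3) = Beta(12, 8.6).
For Beta(a, b) with a, b > 1 the mode is (a−1)/(a+b−2) = 11/18.6 ≈ 0.591.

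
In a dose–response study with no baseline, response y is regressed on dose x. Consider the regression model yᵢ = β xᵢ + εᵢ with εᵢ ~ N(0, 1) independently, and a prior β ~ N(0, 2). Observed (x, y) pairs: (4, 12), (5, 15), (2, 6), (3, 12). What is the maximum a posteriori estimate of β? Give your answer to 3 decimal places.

β̂_MAP = 3.138

log p(β | y) = −Σ(yᵢ − βxᵢ)²/(2·1) − β²/(2·2) + const.
Setting the derivative to zero: Σxᵢ(yᵢ − βxᵢ)/1 − β/2 = 0, so β = Σxᵢyᵢ / (Σxᵢ² + σ²/τ²).
Σxᵢyᵢ = 4·12 + 5·15 + 2·6 + 3·12 = 171; Σxᵢ² = 54; σ²/τ² = 0.5.
β̂_MAP = 171 / (54 + 0.5) = 171/54.5 ≈ 3.138.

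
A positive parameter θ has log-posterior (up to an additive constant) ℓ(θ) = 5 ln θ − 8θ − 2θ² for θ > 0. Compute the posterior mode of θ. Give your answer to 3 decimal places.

ℓ'(θ) = 5/θ − 8 − 4θ. Setting this to zero and multiplying by θ: 4θ² + 8θ − 5 = 0.
θ = (−8 + √(8² + 4·4·5)) / (2·4) = (−8 + √144) / 8 = (−8 + 12)/8 = 1/2.
ℓ''(θ) = −5/θ² − 4 < 0, confirming a maximum.

θ̂_MAP = 0.500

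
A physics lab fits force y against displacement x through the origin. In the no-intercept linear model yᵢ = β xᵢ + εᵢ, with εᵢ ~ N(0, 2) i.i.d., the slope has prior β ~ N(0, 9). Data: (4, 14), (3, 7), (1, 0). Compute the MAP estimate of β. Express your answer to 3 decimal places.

β̂_MAP = 2.936

log p(β | y) = −Σ(yᵢ − βxᵢ)²/(2·2) − β²/(2·9) + const.
Setting the derivative to zero: Σxᵢ(yᵢ − βxᵢ)/2 − β/9 = 0, so β = Σxᵢyᵢ / (Σxᵢ² + σ²/τ²).
Σxᵢyᵢ = 4·14 + 3·7 + 1·0 = 77; Σxᵢ² = 26; σ²/τ² = 2/9.
β̂_MAP = 77 / (26 + 2/9) = 77/(236/9) = 693/236 ≈ 2.936.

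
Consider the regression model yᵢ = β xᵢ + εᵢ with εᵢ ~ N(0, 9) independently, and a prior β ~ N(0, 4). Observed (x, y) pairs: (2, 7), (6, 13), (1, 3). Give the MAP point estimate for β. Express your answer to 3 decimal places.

β̂_MAP = 2.197

log p(β | y) = −Σ(yᵢ − βxᵢ)²/(2·9) − β²/(2·4) + const.
Setting the derivative to zero: Σxᵢ(yᵢ − βxᵢ)/9 − β/4 = 0, so β = Σxᵢyᵢ / (Σxᵢ² + σ²/τ²).
Σxᵢyᵢ = 2·7 + 6·13 + 1·3 = 95; Σxᵢ² = 41; σ²/τ² = 2.25.
β̂_MAP = 95 / (41 + 2.25) = 95/43.25 ≈ 2.197.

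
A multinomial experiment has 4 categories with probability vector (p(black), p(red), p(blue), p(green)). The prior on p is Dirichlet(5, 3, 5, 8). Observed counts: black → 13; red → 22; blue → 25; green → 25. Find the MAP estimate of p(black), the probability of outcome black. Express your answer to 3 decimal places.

The posterior is Dirichlet(αᵢ + nᵢ) = Dirichlet(18, 25, 30, 33).
For a Dirichlet(a₁,…,a_K) with all aᵢ > 1, the mode has j-th component (aⱼ − 1)/(Σaᵢ − K).
Here Σaᵢ = 106 and K = 4, so p(black) = (18 − 1)/(106 − 4) = 17/102 ≈ 0.167.

MAP estimate of p(black) = 0.167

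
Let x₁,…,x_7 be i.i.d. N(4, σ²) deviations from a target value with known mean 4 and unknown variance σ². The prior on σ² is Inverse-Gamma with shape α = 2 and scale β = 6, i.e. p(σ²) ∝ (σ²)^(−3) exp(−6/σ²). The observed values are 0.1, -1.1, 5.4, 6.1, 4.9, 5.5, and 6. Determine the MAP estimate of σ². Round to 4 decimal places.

σ̂²_MAP = 5.1269

Sum of squared deviations about the known mean: SS = (0.1−4)² + (-1.1−4)² + (5.4−4)² + (6.1−4)² + (4.9−4)² + (5.5−4)² + (6−4)² = 54.65.
The Normal likelihood contributes (σ²)^(−n/2) exp(−SS/(2σ²)), so the posterior is Inverse-Gamma(α + n/2, β + SS/2) = Inverse-Gamma(5.5, 33.325).
The mode of Inverse-Gamma(a, b) is b/(a+1) = 33.325/6.5 ≈ 5.1269.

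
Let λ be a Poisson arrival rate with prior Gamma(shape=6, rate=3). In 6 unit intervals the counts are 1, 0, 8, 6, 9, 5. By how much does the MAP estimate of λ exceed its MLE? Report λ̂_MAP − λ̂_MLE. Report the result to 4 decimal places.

MAP − MLE = -1.0556

Σxᵢ = 29. Posterior is Gamma(35, 9); MAP = (35−1)/9 = 34/9 ≈ 3.77778.
MLE = x̄ = 29/6 ≈ 4.83333.
Difference = 34/9 − 29/6 = -19/18 ≈ -1.0556.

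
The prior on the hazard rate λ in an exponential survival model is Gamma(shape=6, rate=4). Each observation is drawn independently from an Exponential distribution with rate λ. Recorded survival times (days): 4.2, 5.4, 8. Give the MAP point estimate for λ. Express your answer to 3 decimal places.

The Exponential(rate=λ) likelihood is ∝ λ^n e^(−λΣtᵢ). Here n = 3 and Σtᵢ = 4.2 + 5.4 + 8 = 17.6.
Posterior ∝ λ^5e^(−4λ) · λ^3e^(−17.6λ) = λ^8e^(−21.6λ), i.e. Gamma(9, 21.6).
Mode = (a−1)/b = 8/21.6 ≈ 0.370.

λ̂_MAP = 0.370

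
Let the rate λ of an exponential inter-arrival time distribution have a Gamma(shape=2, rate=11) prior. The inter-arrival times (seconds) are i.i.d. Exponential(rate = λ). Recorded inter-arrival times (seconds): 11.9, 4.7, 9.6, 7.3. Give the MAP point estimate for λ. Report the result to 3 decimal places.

The Exponential(rate=λ) likelihood is ∝ λ^n e^(−λΣtᵢ). Here n = 4 and Σtᵢ = 11.9 + 4.7 + 9.6 + 7.3 = 33.5.
Posterior ∝ λe^(−11λ) · λ^4e^(−33.5λ) = λ^5e^(−44.5λ), i.e. Gamma(6, 44.5).
Mode = (a−1)/b = 5/44.5 ≈ 0.112.

λ̂_MAP = 0.112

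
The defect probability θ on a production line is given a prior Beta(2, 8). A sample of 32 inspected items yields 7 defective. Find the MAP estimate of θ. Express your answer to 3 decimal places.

Prior: Beta(2, 8).
Data: 7 successes in 32 trials. The binomial likelihood contributes θ^7(1−θ)^25, so the posterior is Beta(2+7, 8+25) = Beta(9, 33).
For Beta(a, b) with a, b > 1 the mode is (a−1)/(a+b−2) = 8/40 ≈ 0.200.

θ̂_MAP = 0.200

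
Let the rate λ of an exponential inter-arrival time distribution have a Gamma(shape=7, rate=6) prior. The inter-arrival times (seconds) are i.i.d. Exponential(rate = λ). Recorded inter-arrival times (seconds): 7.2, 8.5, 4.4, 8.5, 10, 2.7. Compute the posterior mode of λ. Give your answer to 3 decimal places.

λ̂_MAP = 0.254

The Exponential(rate=λ) likelihood is ∝ λ^n e^(−λΣtᵢ). Here n = 6 and Σtᵢ = 7.2 + 8.5 + 4.4 + 8.5 + 10 + 2.7 = 41.3.
Posterior ∝ λ^6e^(−6λ) · λ^6e^(−41.3λ) = λ^12e^(−47.3λ), i.e. Gamma(13, 47.3).
Mode = (a−1)/b = 12/47.3 ≈ 0.254.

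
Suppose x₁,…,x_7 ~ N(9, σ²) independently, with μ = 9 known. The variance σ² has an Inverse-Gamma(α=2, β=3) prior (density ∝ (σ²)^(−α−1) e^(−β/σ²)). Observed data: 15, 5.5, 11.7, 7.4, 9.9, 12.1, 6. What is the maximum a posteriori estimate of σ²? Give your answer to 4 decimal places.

Sum of squared deviations about the known mean: SS = (15−9)² + (5.5−9)² + (11.7−9)² + (7.4−9)² + (9.9−9)² + (12.1−9)² + (6−9)² = 77.52.
The Normal likelihood contributes (σ²)^(−n/2) exp(−SS/(2σ²)), so the posterior is Inverse-Gamma(α + n/2, β + SS/2) = Inverse-Gamma(5.5, 41.76).
The mode of Inverse-Gamma(a, b) is b/(a+1) = 41.76/6.5 ≈ 6.4246.

σ̂²_MAP = 6.4246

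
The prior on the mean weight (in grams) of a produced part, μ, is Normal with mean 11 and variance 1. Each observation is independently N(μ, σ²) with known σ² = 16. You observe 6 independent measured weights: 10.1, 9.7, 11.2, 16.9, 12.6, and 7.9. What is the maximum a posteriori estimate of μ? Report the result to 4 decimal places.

n = 6; x̄ = (10.1 + 9.7 + 11.2 + 16.9 + 12.6 + 7.9)/6 = 68.4/6 = 11.4.
For a Normal prior and Normal likelihood with known variance, the posterior is Normal; its mode equals its mean, the precision-weighted average.
Prior precision 1/σ₀² = 1/1 = 1; data precision n/σ² = 6/16 = 0.375.
μ̂ = (1·11 + 0.375·11.4) / (1 + 0.375) = 15.275/1.375 = 611/55 ≈ 11.1091.

μ̂_MAP = 11.1091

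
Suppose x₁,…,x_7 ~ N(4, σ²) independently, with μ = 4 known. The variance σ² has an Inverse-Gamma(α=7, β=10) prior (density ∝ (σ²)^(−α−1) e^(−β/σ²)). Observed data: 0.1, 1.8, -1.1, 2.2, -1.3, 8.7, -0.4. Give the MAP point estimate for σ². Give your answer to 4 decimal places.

σ̂²_MAP = 6.0365

Sum of squared deviations about the known mean: SS = (0.1−4)² + (1.8−4)² + (-1.1−4)² + (2.2−4)² + (-1.3−4)² + (8.7−4)² + (-0.4−4)² = 118.84.
The Normal likelihood contributes (σ²)^(−n/2) exp(−SS/(2σ²)), so the posterior is Inverse-Gamma(α + n/2, β + SS/2) = Inverse-Gamma(10.5, 69.42).
The mode of Inverse-Gamma(a, b) is b/(a+1) = 69.42/11.5 ≈ 6.0365.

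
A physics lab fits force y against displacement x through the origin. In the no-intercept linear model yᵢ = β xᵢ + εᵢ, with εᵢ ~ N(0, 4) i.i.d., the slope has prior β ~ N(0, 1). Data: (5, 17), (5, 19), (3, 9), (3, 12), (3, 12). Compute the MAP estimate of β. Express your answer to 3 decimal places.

β̂_MAP = 3.444

log p(β | y) = −Σ(yᵢ − βxᵢ)²/(2·4) − β²/(2·1) + const.
Setting the derivative to zero: Σxᵢ(yᵢ − βxᵢ)/4 − β/1 = 0, so β = Σxᵢyᵢ / (Σxᵢ² + σ²/τ²).
Σxᵢyᵢ = 5·17 + 5·19 + 3·9 + 3·12 + 3·12 = 279; Σxᵢ² = 77; σ²/τ² = 4.
β̂_MAP = 279 / (77 + 4) = 279/81 ≈ 3.444.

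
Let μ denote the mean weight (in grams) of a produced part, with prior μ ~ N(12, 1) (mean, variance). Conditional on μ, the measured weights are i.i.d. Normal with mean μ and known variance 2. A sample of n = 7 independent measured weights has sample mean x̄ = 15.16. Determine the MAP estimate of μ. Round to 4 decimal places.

μ̂_MAP = 14.4578

n = 7, x̄ = 15.16.
For a Normal prior and Normal likelihood with known variance, the posterior is Normal; its mode equals its mean, the precision-weighted average.
Prior precision 1/σ₀² = 1/1 = 1; data precision n/σ² = 7/2 = 3.5.
μ̂ = (1·12 + 3.5·15.16) / (1 + 3.5) = 65.06/4.5 = 3253/225 ≈ 14.4578.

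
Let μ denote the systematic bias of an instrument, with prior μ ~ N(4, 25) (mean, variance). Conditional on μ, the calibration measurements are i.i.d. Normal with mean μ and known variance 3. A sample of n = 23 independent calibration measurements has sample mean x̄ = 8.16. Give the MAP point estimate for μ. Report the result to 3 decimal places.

μ̂_MAP = 8.138

n = 23, x̄ = 8.16.
For a Normal prior and Normal likelihood with known variance, the posterior is Normal; its mode equals its mean, the precision-weighted average.
Prior precision 1/σ₀² = 1/25 = 0.04; data precision n/σ² = 23/3.
μ̂ = (0.04·4 + (23/3)·8.16) / (0.04 + 23/3) = 62.72/(578/75) = 2352/289 ≈ 8.138.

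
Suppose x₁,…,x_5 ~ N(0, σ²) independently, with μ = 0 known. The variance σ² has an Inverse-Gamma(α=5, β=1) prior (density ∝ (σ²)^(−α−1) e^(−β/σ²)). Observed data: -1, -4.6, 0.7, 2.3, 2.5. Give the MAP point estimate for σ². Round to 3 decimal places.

σ̂²_MAP = 2.129

Sum of squared deviations about the known mean: SS = (-1−0)² + (-4.6−0)² + (0.7−0)² + (2.3−0)² + (2.5−0)² = 34.19.
The Normal likelihood contributes (σ²)^(−n/2) exp(−SS/(2σ²)), so the posterior is Inverse-Gamma(α + n/2, β + SS/2) = Inverse-Gamma(7.5, 18.095).
The mode of Inverse-Gamma(a, b) is b/(a+1) = 18.095/8.5 ≈ 2.129.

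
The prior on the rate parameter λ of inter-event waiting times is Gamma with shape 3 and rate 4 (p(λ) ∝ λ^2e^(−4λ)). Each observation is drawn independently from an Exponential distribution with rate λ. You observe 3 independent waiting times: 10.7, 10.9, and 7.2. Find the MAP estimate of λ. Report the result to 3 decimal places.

The Exponential(rate=λ) likelihood is ∝ λ^n e^(−λΣtᵢ). Here n = 3 and Σtᵢ = 10.7 + 10.9 + 7.2 = 28.8.
Posterior ∝ λ^2e^(−4λ) · λ^3e^(−28.8λ) = λ^5e^(−32.8λ), i.e. Gamma(6, 32.8).
Mode = (a−1)/b = 5/32.8 ≈ 0.152.

λ̂_MAP = 0.152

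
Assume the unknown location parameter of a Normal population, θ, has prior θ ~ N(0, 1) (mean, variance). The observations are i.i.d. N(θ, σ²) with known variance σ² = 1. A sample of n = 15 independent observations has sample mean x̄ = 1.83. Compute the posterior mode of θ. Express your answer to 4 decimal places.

θ̂_MAP = 1.7156

n = 15, x̄ = 1.83.
For a Normal prior and Normal likelihood with known variance, the posterior is Normal; its mode equals its mean, the precision-weighted average.
Prior precision 1/σ₀² = 1/1 = 1; data precision n/σ² = 15/1 = 15.
θ̂ = (1·0 + 15·1.83) / (1 + 15) = 27.45/16 = 1.715625 ≈ 1.7156.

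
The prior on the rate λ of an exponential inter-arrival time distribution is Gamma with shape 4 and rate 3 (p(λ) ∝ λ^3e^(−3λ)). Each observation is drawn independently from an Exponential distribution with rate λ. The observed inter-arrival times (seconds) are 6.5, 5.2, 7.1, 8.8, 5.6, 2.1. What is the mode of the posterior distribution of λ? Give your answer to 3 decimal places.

λ̂_MAP = 0.235

The Exponential(rate=λ) likelihood is ∝ λ^n e^(−λΣtᵢ). Here n = 6 and Σtᵢ = 6.5 + 5.2 + 7.1 + 8.8 + 5.6 + 2.1 = 35.3.
Posterior ∝ λ^3e^(−3λ) · λ^6e^(−35.3λ) = λ^9e^(−38.3λ), i.e. Gamma(10, 38.3).
Mode = (a−1)/b = 9/38.3 ≈ 0.235.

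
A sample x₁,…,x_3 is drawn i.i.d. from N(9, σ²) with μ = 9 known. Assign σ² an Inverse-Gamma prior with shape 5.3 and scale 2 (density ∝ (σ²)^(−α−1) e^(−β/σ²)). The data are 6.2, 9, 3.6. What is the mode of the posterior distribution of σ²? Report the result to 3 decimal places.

Sum of squared deviations about the known mean: SS = (6.2−9)² + (9−9)² + (3.6−9)² = 37.
The Normal likelihood contributes (σ²)^(−n/2) exp(−SS/(2σ²)), so the posterior is Inverse-Gamma(α + n/2, β + SS/2) = Inverse-Gamma(6.8, 20.5).
The mode of Inverse-Gamma(a, b) is b/(a+1) = 20.5/7.8 ≈ 2.628.

σ̂²_MAP = 2.628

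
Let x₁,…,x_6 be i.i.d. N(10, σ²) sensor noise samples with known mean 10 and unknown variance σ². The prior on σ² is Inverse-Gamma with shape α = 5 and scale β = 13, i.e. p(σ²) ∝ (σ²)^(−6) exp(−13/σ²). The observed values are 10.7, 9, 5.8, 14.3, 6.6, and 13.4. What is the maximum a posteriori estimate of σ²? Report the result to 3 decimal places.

σ̂²_MAP = 4.819

Sum of squared deviations about the known mean: SS = (10.7−10)² + (9−10)² + (5.8−10)² + (14.3−10)² + (6.6−10)² + (13.4−10)² = 60.74.
The Normal likelihood contributes (σ²)^(−n/2) exp(−SS/(2σ²)), so the posterior is Inverse-Gamma(α + n/2, β + SS/2) = Inverse-Gamma(8, 43.37).
The mode of Inverse-Gamma(a, b) is b/(a+1) = 43.37/9 ≈ 4.819.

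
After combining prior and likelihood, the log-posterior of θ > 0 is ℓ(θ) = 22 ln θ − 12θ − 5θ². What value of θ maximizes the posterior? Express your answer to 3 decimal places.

ℓ'(θ) = 22/θ − 12 − 10θ. Setting this to zero and multiplying by θ: 10θ² + 12θ − 22 = 0.
θ = (−12 + √(12² + 4·10·22)) / (2·10) = (−12 + √1024) / 20 = (−12 + 32)/20 = 1.
ℓ''(θ) = −22/θ² − 10 < 0, confirming a maximum.

θ̂_MAP = 1.000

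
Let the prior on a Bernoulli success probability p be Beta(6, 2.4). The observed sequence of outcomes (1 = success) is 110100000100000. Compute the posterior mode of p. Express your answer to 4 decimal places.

Prior: Beta(6, 2.4).
Data: 4 successes in 15 trials (from the sequence). The binomial likelihood contributes p^4(1−p)^11, so the posterior is Beta(6+4, 2.4+11) = Beta(10, 13.4).
For Beta(a, b) with a, b > 1 the mode is (a−1)/(a+b−2) = 9/21.4 ≈ 0.4206.

p̂_MAP = 0.4206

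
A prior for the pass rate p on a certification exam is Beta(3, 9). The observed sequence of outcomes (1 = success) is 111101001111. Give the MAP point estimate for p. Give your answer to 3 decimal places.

Prior: Beta(3, 9).
Data: 9 successes in 12 trials (from the sequence). The binomial likelihood contributes p^9(1−p)^3, so the posterior is Beta(3+9, 9+3) = Beta(12, 12).
For Beta(a, b) with a, b > 1 the mode is (a−1)/(a+b−2) = 11/22 ≈ 0.500.

p̂_MAP = 0.500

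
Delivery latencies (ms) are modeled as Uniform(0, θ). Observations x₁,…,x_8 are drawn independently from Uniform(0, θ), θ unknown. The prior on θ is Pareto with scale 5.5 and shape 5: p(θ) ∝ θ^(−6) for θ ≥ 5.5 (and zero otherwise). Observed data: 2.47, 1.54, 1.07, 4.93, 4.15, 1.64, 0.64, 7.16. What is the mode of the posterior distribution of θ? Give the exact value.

The Uniform(0, θ) likelihood is θ^(−n) for θ ≥ max(xᵢ), zero otherwise. Here max(xᵢ) = 7.16.
Posterior ∝ θ^(−6) · θ^(−8) = θ^(−14) on θ ≥ max(5.5, 7.16) = 7.16.
This density is strictly decreasing in θ, so the posterior mode lies at the lower boundary of the support.

θ̂_MAP = 7.16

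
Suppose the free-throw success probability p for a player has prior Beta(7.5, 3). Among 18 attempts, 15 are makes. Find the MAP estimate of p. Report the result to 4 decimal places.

p̂_MAP = 0.8113

Prior: Beta(7.5, 3).
Data: 15 successes in 18 trials. The binomial likelihood contributes p^15(1−p)^3, so the posterior is Beta(7.5+15, 3+3) = Beta(22.5, 6).
For Beta(a, b) with a, b > 1 the mode is (a−1)/(a+b−2) = 21.5/26.5 ≈ 0.8113.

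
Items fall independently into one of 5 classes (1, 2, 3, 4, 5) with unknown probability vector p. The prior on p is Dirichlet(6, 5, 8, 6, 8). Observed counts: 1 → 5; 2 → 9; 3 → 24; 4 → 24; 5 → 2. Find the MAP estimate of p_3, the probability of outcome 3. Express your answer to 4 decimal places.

The posterior is Dirichlet(αᵢ + nᵢ) = Dirichlet(11, 14, 32, 30, 10).
For a Dirichlet(a₁,…,a_K) with all aᵢ > 1, the mode has j-th component (aⱼ − 1)/(Σaᵢ − K).
Here Σaᵢ = 97 and K = 5, so p_3 = (32 − 1)/(97 − 5) = 31/92 ≈ 0.3370.

MAP estimate: 0.3370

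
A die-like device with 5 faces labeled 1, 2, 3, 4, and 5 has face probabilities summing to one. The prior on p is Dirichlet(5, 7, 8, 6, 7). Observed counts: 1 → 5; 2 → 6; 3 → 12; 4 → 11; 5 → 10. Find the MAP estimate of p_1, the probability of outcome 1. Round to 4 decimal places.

MAP estimate: 0.1250

The posterior is Dirichlet(αᵢ + nᵢ) = Dirichlet(10, 13, 20, 17, 17).
For a Dirichlet(a₁,…,a_K) with all aᵢ > 1, the mode has j-th component (aⱼ − 1)/(Σaᵢ − K).
Here Σaᵢ = 77 and K = 5, so p_1 = (10 − 1)/(77 − 5) = 9/72 ≈ 0.1250.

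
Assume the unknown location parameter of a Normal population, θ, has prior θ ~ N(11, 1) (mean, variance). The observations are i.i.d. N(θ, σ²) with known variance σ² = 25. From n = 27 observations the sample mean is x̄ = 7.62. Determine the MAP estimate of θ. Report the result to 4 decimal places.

θ̂_MAP = 9.2450

n = 27, x̄ = 7.62.
For a Normal prior and Normal likelihood with known variance, the posterior is Normal; its mode equals its mean, the precision-weighted average.
Prior precision 1/σ₀² = 1/1 = 1; data precision n/σ² = 27/25 = 1.08.
θ̂ = (1·11 + 1.08·7.62) / (1 + 1.08) = 19.2296/2.08 = 9.2450.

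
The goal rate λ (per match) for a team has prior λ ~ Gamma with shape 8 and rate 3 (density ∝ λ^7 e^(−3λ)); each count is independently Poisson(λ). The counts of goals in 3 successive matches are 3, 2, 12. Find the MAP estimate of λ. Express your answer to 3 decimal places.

Σxᵢ = 3+2+12 = 17, with n = 3.
Posterior ∝ λ^7e^(−3λ) · λ^17e^(−3λ) = λ^24e^(−6λ), i.e. Gamma(shape=25, rate=6).
The mode of a Gamma(a, b) with a ≥ 1 (shape–rate) is (a−1)/b = 24/6 ≈ 4.000.

λ̂_MAP = 4.000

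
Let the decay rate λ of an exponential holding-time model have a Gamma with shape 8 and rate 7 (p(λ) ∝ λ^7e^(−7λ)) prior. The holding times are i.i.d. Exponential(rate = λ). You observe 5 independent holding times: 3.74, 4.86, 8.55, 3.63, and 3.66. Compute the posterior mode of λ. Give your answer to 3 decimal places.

The Exponential(rate=λ) likelihood is ∝ λ^n e^(−λΣtᵢ). Here n = 5 and Σtᵢ = 3.74 + 4.86 + 8.55 + 3.63 + 3.66 = 24.44.
Posterior ∝ λ^7e^(−7λ) · λ^5e^(−24.44λ) = λ^12e^(−31.44λ), i.e. Gamma(13, 31.44).
Mode = (a−1)/b = 12/31.44 ≈ 0.382.

λ̂_MAP = 0.382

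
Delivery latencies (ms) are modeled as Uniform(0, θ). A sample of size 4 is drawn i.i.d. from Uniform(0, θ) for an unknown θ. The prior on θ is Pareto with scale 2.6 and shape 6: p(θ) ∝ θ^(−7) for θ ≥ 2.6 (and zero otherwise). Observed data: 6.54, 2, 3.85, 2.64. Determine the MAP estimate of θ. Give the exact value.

θ̂_MAP = 6.54

The Uniform(0, θ) likelihood is θ^(−n) for θ ≥ max(xᵢ), zero otherwise. Here max(xᵢ) = 6.54.
Posterior ∝ θ^(−7) · θ^(−4) = θ^(−11) on θ ≥ max(2.6, 6.54) = 6.54.
This density is strictly decreasing in θ, so the posterior mode lies at the lower boundary of the support.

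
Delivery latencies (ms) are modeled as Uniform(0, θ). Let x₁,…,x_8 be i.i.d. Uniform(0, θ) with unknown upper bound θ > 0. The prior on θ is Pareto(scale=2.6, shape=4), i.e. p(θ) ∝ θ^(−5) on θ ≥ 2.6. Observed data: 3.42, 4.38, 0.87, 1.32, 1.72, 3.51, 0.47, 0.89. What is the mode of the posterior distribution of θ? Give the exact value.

θ̂_MAP = 4.38

The Uniform(0, θ) likelihood is θ^(−n) for θ ≥ max(xᵢ), zero otherwise. Here max(xᵢ) = 4.38.
Posterior ∝ θ^(−5) · θ^(−8) = θ^(−13) on θ ≥ max(2.6, 4.38) = 4.38.
This density is strictly decreasing in θ, so the posterior mode lies at the lower boundary of the support.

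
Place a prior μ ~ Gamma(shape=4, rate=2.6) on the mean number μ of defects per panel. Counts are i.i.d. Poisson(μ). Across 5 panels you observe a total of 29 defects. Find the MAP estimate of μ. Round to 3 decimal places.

Σxᵢ = 29, n = 5.
Posterior ∝ μ^3e^(−2.6μ) · μ^29e^(−5μ) = μ^32e^(−7.6μ), i.e. Gamma(shape=33, rate=7.6).
The mode of a Gamma(a, b) with a ≥ 1 (shape–rate) is (a−1)/b = 32/7.6 ≈ 4.211.

μ̂_MAP = 4.211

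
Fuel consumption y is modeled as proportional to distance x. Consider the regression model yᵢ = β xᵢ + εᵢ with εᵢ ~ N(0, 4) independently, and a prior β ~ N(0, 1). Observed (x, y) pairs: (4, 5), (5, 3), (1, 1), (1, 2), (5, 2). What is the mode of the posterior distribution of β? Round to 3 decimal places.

β̂_MAP = 0.667

log p(β | y) = −Σ(yᵢ − βxᵢ)²/(2·4) − β²/(2·1) + const.
Setting the derivative to zero: Σxᵢ(yᵢ − βxᵢ)/4 − β/1 = 0, so β = Σxᵢyᵢ / (Σxᵢ² + σ²/τ²).
Σxᵢyᵢ = 4·5 + 5·3 + 1·1 + 1·2 + 5·2 = 48; Σxᵢ² = 68; σ²/τ² = 4.
β̂_MAP = 48 / (68 + 4) = 48/72 ≈ 0.667.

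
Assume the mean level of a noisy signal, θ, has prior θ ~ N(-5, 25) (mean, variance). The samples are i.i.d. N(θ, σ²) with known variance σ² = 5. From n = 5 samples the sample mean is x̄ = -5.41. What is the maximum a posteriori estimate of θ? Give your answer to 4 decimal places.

θ̂_MAP = -5.3942

n = 5, x̄ = -5.41.
For a Normal prior and Normal likelihood with known variance, the posterior is Normal; its mode equals its mean, the precision-weighted average.
Prior precision 1/σ₀² = 1/25 = 0.04; data precision n/σ² = 5/5 = 1.
θ̂ = (0.04·(-5) + 1·(-5.41)) / (0.04 + 1) = (-5.61)/1.04 = -561/104 ≈ -5.3942.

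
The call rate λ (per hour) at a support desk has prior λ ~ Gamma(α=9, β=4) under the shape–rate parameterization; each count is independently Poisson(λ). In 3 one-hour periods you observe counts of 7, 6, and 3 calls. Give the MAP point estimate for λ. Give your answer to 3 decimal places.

λ̂_MAP = 3.429

Σxᵢ = 7+6+3 = 16, with n = 3.
Posterior ∝ λ^8e^(−4λ) · λ^16e^(−3λ) = λ^24e^(−7λ), i.e. Gamma(shape=25, rate=7).
The mode of a Gamma(a, b) with a ≥ 1 (shape–rate) is (a−1)/b = 24/7 ≈ 3.429.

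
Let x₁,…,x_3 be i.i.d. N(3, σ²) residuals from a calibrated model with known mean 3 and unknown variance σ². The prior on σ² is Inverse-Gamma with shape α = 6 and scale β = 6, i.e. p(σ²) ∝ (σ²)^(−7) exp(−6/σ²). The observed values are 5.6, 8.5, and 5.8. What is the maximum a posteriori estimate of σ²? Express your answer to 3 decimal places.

Sum of squared deviations about the known mean: SS = (5.6−3)² + (8.5−3)² + (5.8−3)² = 44.85.
The Normal likelihood contributes (σ²)^(−n/2) exp(−SS/(2σ²)), so the posterior is Inverse-Gamma(α + n/2, β + SS/2) = Inverse-Gamma(7.5, 28.425).
The mode of Inverse-Gamma(a, b) is b/(a+1) = 28.425/8.5 ≈ 3.344.

σ̂²_MAP = 3.344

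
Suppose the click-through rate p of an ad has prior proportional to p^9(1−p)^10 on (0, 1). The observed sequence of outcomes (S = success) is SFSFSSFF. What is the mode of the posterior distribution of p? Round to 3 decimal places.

p̂_MAP = 0.481

The prior density ∝ p^9(1−p)^10 is the kernel of Beta(10, 11).
Data: 4 successes in 8 trials (from the sequence). The binomial likelihood contributes p^4(1−p)^4, so the posterior is Beta(10+4, 11+4) = Beta(14, 15).
For Beta(a, b) with a, b > 1 the mode is (a−1)/(a+b−2) = 13/27 ≈ 0.481.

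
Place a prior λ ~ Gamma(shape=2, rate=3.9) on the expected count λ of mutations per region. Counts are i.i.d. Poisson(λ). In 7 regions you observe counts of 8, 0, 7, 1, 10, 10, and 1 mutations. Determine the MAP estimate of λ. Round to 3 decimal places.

λ̂_MAP = 3.486

Σxᵢ = 8+0+7+1+10+10+1 = 37, with n = 7.
Posterior ∝ λe^(−3.9λ) · λ^37e^(−7λ) = λ^38e^(−10.9λ), i.e. Gamma(shape=39, rate=10.9).
The mode of a Gamma(a, b) with a ≥ 1 (shape–rate) is (a−1)/b = 38/10.9 ≈ 3.486.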